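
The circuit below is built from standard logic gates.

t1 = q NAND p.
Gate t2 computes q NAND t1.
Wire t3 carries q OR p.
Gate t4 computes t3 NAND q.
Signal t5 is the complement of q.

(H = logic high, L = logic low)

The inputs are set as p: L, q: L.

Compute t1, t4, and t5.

t1 = H  t4 = H  t5 = H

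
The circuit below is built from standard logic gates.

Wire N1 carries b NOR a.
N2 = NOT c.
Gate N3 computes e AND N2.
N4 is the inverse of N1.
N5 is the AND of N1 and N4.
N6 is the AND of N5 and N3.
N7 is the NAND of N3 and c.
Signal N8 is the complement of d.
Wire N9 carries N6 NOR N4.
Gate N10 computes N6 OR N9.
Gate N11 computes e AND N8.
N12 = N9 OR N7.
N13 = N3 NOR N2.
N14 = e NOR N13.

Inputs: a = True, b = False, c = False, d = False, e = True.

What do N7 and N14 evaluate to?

N7 = True, N14 = False

N2 = NOT c = NOT False = True
N3 = e AND N2 = True AND True = True
N7 = N3 NAND c = True NAND False = True
N13 = N3 NOR N2 = True NOR True = False
N14 = e NOR N13 = True NOR False = False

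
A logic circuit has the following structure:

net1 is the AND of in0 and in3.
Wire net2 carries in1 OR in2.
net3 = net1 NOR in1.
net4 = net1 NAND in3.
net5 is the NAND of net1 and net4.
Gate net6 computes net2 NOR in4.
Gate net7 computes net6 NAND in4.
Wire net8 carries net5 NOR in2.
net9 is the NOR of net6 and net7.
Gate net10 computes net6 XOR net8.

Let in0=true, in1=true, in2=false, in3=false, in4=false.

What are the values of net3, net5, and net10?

net1 = in0 AND in3 = true AND false = false
net2 = in1 OR in2 = true OR false = true
net3 = net1 NOR in1 = false NOR true = false
net4 = net1 NAND in3 = false NAND false = true
net5 = net1 NAND net4 = false NAND true = true
net6 = net2 NOR in4 = true NOR false = false
net8 = net5 NOR in2 = true NOR false = false
net10 = net6 XOR net8 = false XOR false = false

net3 = false, net5 = true, net10 = false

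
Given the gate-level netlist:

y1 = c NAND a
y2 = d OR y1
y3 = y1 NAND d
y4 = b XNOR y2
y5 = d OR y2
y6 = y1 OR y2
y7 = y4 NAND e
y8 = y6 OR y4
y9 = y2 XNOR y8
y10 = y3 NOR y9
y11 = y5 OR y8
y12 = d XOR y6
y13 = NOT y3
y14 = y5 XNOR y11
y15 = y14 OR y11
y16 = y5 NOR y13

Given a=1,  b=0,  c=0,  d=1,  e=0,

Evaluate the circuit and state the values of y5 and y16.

y5 = 1  y16 = 0

y1 = c NAND a = 0 NAND 1 = 1
y2 = d OR y1 = 1 OR 1 = 1
y3 = y1 NAND d = 1 NAND 1 = 0
y5 = d OR y2 = 1 OR 1 = 1
y13 = NOT y3 = NOT 0 = 1
y16 = y5 NOR y13 = 1 NOR 1 = 0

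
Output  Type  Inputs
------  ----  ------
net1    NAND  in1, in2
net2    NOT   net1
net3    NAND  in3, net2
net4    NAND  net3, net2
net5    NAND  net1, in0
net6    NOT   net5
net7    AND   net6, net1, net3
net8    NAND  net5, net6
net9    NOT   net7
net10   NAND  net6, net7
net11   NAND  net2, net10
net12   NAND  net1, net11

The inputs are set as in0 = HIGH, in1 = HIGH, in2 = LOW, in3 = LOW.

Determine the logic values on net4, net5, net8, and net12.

net1 = in1 NAND in2 = HIGH NAND LOW = HIGH
net2 = NOT net1 = NOT HIGH = LOW
net3 = in3 NAND net2 = LOW NAND LOW = HIGH
net4 = net3 NAND net2 = HIGH NAND LOW = HIGH
net5 = net1 NAND in0 = HIGH NAND HIGH = LOW
net6 = NOT net5 = NOT LOW = HIGH
net7 = net6 AND net1 AND net3 = HIGH AND HIGH AND HIGH = HIGH
net8 = net5 NAND net6 = LOW NAND HIGH = HIGH
net10 = net6 NAND net7 = HIGH NAND HIGH = LOW
net11 = net2 NAND net10 = LOW NAND LOW = HIGH
net12 = net1 NAND net11 = HIGH NAND HIGH = LOW

net4 = HIGH  net5 = LOW  net8 = HIGH  net12 = LOW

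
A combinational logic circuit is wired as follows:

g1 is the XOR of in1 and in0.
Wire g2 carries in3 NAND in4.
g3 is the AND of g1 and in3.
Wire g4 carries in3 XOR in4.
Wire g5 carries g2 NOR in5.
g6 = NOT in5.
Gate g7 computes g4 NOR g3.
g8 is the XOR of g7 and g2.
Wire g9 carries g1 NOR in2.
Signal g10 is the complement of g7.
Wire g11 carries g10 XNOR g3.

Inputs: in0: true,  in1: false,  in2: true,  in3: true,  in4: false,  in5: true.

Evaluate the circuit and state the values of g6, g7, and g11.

g1 = in1 XOR in0 = false XOR true = true
g3 = g1 AND in3 = true AND true = true
g4 = in3 XOR in4 = true XOR false = true
g6 = NOT in5 = NOT true = false
g7 = g4 NOR g3 = true NOR true = false
g10 = NOT g7 = NOT false = true
g11 = g10 XNOR g3 = true XNOR true = true

g6 = false; g7 = false; g11 = true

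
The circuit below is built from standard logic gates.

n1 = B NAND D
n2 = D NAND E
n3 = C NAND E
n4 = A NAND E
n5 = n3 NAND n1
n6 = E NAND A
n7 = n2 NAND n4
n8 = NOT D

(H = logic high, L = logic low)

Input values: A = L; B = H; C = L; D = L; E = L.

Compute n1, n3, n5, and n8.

n1 = H; n3 = H; n5 = L; n8 = H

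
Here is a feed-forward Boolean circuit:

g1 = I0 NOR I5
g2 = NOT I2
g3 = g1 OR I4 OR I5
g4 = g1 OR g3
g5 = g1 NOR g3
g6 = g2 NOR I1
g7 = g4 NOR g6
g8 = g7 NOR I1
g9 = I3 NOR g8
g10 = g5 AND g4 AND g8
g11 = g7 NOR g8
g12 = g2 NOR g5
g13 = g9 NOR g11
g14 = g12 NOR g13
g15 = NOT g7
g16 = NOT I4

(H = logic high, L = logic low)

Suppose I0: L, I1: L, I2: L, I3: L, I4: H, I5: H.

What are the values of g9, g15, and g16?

g1 = I0 NOR I5 = L NOR H = L
g2 = NOT I2 = NOT L = H
g3 = g1 OR I4 OR I5 = L OR H OR H = H
g4 = g1 OR g3 = L OR H = H
g6 = g2 NOR I1 = H NOR L = L
g7 = g4 NOR g6 = H NOR L = L
g8 = g7 NOR I1 = L NOR L = H
g9 = I3 NOR g8 = L NOR H = L
g15 = NOT g7 = NOT L = H
g16 = NOT I4 = NOT H = L

g9 = L, g15 = H, g16 = L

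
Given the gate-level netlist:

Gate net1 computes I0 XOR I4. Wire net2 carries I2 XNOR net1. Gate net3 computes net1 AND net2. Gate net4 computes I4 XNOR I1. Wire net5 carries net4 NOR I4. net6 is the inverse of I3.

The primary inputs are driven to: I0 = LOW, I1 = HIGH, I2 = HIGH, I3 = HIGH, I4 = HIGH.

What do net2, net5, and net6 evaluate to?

net2 = HIGH, net5 = LOW, net6 = LOW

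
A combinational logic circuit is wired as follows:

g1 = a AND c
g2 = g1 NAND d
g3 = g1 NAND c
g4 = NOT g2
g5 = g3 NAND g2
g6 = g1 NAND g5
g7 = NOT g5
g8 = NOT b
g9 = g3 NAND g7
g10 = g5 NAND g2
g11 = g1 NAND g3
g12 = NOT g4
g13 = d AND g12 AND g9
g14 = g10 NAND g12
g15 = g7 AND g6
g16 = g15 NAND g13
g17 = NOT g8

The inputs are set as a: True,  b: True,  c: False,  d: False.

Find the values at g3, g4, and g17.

g3 = True, g4 = False, g17 = True

g1 = a AND c = True AND False = False
g2 = g1 NAND d = False NAND False = True
g3 = g1 NAND c = False NAND False = True
g4 = NOT g2 = NOT True = False
g8 = NOT b = NOT True = False
g17 = NOT g8 = NOT False = True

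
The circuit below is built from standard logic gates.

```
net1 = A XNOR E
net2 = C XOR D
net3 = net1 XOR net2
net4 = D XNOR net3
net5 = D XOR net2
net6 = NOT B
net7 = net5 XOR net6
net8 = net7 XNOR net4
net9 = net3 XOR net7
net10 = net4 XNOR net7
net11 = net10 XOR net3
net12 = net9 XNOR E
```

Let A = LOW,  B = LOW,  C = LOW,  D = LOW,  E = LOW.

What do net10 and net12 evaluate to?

net10 = LOW; net12 = HIGH

net1 = A XNOR E = LOW XNOR LOW = HIGH
net2 = C XOR D = LOW XOR LOW = LOW
net3 = net1 XOR net2 = HIGH XOR LOW = HIGH
net4 = D XNOR net3 = LOW XNOR HIGH = LOW
net5 = D XOR net2 = LOW XOR LOW = LOW
net6 = NOT B = NOT LOW = HIGH
net7 = net5 XOR net6 = LOW XOR HIGH = HIGH
net9 = net3 XOR net7 = HIGH XOR HIGH = LOW
net10 = net4 XNOR net7 = LOW XNOR HIGH = LOW
net12 = net9 XNOR E = LOW XNOR LOW = HIGH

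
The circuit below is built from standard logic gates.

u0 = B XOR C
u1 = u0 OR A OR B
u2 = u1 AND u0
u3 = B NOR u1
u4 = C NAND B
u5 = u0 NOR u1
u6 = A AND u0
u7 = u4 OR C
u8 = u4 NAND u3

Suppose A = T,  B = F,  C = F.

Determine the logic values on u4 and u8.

u0 = B XOR C = F XOR F = F
u1 = u0 OR A OR B = F OR T OR F = T
u3 = B NOR u1 = F NOR T = F
u4 = C NAND B = F NAND F = T
u8 = u4 NAND u3 = T NAND F = T

u4 = T, u8 = T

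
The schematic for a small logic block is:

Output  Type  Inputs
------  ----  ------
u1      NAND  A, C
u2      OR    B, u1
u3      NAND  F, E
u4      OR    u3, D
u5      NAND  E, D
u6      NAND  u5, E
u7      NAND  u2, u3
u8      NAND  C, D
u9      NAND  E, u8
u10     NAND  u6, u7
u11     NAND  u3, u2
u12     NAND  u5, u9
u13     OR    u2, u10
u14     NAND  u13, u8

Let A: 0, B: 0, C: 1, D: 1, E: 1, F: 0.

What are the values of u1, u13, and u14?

u1 = 1, u13 = 1, u14 = 1

u1 = A NAND C = 0 NAND 1 = 1
u2 = B OR u1 = 0 OR 1 = 1
u3 = F NAND E = 0 NAND 1 = 1
u5 = E NAND D = 1 NAND 1 = 0
u6 = u5 NAND E = 0 NAND 1 = 1
u7 = u2 NAND u3 = 1 NAND 1 = 0
u8 = C NAND D = 1 NAND 1 = 0
u10 = u6 NAND u7 = 1 NAND 0 = 1
u13 = u2 OR u10 = 1 OR 1 = 1
u14 = u13 NAND u8 = 1 NAND 0 = 1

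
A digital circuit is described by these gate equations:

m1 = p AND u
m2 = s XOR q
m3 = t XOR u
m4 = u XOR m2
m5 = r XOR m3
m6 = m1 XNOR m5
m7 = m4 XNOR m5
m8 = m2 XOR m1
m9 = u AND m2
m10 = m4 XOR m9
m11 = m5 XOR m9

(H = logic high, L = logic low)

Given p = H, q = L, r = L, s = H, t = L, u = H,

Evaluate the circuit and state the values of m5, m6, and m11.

m5 = H; m6 = H; m11 = L

m1 = p AND u = H AND H = H
m2 = s XOR q = H XOR L = H
m3 = t XOR u = L XOR H = H
m5 = r XOR m3 = L XOR H = H
m6 = m1 XNOR m5 = H XNOR H = H
m9 = u AND m2 = H AND H = H
m11 = m5 XOR m9 = H XOR H = L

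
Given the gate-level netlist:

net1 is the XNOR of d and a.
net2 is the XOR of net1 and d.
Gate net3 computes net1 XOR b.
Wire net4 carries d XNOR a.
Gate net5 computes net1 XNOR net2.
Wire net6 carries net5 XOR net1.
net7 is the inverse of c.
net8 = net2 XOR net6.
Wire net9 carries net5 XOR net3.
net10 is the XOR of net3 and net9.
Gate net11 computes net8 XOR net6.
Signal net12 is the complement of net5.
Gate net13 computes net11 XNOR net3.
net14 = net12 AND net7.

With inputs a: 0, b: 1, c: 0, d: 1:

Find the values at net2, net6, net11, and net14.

net2 = 1, net6 = 0, net11 = 1, net14 = 1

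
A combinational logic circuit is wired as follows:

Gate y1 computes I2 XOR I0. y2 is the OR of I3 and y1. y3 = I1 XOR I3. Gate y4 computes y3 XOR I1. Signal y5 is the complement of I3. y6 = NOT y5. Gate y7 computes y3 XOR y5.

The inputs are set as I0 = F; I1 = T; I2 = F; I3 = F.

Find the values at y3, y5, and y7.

y3 = I1 XOR I3 = T XOR F = T
y5 = NOT I3 = NOT F = T
y7 = y3 XOR y5 = T XOR T = F

y3 = T, y5 = T, y7 = F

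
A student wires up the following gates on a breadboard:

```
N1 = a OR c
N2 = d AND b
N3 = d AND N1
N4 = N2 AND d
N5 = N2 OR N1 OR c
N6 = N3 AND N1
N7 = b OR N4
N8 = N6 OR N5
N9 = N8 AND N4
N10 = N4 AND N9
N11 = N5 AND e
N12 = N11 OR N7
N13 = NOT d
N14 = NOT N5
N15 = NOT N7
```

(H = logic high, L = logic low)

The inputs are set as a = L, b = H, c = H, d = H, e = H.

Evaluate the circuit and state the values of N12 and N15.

N1 = a OR c = L OR H = H
N2 = d AND b = H AND H = H
N4 = N2 AND d = H AND H = H
N5 = N2 OR N1 OR c = H OR H OR H = H
N7 = b OR N4 = H OR H = H
N11 = N5 AND e = H AND H = H
N12 = N11 OR N7 = H OR H = H
N15 = NOT N7 = NOT H = L

N12 = H, N15 = L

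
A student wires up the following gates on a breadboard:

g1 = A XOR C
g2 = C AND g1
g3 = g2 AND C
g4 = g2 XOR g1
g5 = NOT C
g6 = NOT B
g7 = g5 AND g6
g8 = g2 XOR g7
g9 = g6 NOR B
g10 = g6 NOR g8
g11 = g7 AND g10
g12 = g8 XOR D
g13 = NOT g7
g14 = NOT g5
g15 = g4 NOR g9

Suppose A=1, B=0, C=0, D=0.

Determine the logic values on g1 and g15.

g1 = 1, g15 = 0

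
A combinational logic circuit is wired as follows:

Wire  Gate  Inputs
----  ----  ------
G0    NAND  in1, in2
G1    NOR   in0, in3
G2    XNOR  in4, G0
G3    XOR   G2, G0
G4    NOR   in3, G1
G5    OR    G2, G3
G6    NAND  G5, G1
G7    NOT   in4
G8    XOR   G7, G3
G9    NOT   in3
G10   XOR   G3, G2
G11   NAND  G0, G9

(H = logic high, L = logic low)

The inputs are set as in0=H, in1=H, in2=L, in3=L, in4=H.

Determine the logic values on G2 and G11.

G2 = H  G11 = L

G0 = in1 NAND in2 = H NAND L = H
G2 = in4 XNOR G0 = H XNOR H = H
G9 = NOT in3 = NOT L = H
G11 = G0 NAND G9 = H NAND H = L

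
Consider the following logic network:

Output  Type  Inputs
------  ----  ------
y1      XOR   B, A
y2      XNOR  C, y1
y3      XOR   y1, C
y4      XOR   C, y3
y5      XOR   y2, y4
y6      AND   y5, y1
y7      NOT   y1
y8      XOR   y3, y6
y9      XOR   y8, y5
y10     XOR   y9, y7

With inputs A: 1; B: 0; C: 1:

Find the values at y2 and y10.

y1 = B XOR A = 0 XOR 1 = 1
y2 = C XNOR y1 = 1 XNOR 1 = 1
y3 = y1 XOR C = 1 XOR 1 = 0
y4 = C XOR y3 = 1 XOR 0 = 1
y5 = y2 XOR y4 = 1 XOR 1 = 0
y6 = y5 AND y1 = 0 AND 1 = 0
y7 = NOT y1 = NOT 1 = 0
y8 = y3 XOR y6 = 0 XOR 0 = 0
y9 = y8 XOR y5 = 0 XOR 0 = 0
y10 = y9 XOR y7 = 0 XOR 0 = 0

y2 = 1, y10 = 0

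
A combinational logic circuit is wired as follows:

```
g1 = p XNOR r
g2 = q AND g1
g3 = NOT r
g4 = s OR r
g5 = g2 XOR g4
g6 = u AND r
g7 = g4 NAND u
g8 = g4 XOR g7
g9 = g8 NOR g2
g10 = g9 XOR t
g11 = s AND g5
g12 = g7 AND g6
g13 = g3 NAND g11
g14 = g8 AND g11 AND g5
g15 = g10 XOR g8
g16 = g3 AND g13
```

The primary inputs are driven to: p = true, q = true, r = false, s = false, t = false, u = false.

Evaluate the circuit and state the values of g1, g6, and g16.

g1 = p XNOR r = true XNOR false = false
g2 = q AND g1 = true AND false = false
g3 = NOT r = NOT false = true
g4 = s OR r = false OR false = false
g5 = g2 XOR g4 = false XOR false = false
g6 = u AND r = false AND false = false
g11 = s AND g5 = false AND false = false
g13 = g3 NAND g11 = true NAND false = true
g16 = g3 AND g13 = true AND true = true

g1 = false, g6 = false, g16 = true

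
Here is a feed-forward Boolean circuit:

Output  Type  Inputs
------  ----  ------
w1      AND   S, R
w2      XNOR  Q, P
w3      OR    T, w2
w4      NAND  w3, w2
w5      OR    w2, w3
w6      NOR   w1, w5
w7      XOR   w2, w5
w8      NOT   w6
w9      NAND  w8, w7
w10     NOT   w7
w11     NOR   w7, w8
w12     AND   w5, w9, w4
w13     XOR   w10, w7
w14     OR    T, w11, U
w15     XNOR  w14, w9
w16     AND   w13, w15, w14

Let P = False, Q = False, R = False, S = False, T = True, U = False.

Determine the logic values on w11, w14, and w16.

w11 = False, w14 = True, w16 = True

w1 = S AND R = False AND False = False
w2 = Q XNOR P = False XNOR False = True
w3 = T OR w2 = True OR True = True
w5 = w2 OR w3 = True OR True = True
w6 = w1 NOR w5 = False NOR True = False
w7 = w2 XOR w5 = True XOR True = False
w8 = NOT w6 = NOT False = True
w9 = w8 NAND w7 = True NAND False = True
w10 = NOT w7 = NOT False = True
w11 = w7 NOR w8 = False NOR True = False
w13 = w10 XOR w7 = True XOR False = True
w14 = T OR w11 OR U = True OR False OR False = True
w15 = w14 XNOR w9 = True XNOR True = True
w16 = w13 AND w15 AND w14 = True AND True AND True = True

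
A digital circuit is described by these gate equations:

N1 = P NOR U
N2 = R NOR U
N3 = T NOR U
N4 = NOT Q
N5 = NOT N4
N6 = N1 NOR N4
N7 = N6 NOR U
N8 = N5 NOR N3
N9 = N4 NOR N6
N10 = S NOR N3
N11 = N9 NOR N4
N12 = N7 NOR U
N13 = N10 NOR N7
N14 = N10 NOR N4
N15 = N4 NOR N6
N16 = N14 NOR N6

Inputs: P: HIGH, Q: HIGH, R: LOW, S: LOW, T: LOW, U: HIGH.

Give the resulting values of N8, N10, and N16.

N8 = LOW, N10 = HIGH, N16 = LOW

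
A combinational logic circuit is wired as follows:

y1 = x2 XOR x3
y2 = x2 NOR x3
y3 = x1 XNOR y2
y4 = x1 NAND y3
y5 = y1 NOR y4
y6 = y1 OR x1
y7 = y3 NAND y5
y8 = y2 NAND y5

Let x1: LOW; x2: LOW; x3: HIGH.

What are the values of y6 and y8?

y6 = HIGH, y8 = HIGH

y1 = x2 XOR x3 = LOW XOR HIGH = HIGH
y2 = x2 NOR x3 = LOW NOR HIGH = LOW
y3 = x1 XNOR y2 = LOW XNOR LOW = HIGH
y4 = x1 NAND y3 = LOW NAND HIGH = HIGH
y5 = y1 NOR y4 = HIGH NOR HIGH = LOW
y6 = y1 OR x1 = HIGH OR LOW = HIGH
y8 = y2 NAND y5 = LOW NAND LOW = HIGH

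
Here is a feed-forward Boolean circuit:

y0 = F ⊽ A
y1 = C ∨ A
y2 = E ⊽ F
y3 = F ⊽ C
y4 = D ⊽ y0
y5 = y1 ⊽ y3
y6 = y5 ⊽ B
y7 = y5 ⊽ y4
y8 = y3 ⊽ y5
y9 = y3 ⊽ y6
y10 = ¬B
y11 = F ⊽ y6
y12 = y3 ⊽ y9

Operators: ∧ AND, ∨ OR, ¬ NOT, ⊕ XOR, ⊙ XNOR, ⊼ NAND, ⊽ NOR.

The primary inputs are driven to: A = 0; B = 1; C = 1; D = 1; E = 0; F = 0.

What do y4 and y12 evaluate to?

y0 = F NOR A = 0 NOR 0 = 1
y1 = C OR A = 1 OR 0 = 1
y3 = F NOR C = 0 NOR 1 = 0
y4 = D NOR y0 = 1 NOR 1 = 0
y5 = y1 NOR y3 = 1 NOR 0 = 0
y6 = y5 NOR B = 0 NOR 1 = 0
y9 = y3 NOR y6 = 0 NOR 0 = 1
y12 = y3 NOR y9 = 0 NOR 1 = 0

y4 = 0, y12 = 0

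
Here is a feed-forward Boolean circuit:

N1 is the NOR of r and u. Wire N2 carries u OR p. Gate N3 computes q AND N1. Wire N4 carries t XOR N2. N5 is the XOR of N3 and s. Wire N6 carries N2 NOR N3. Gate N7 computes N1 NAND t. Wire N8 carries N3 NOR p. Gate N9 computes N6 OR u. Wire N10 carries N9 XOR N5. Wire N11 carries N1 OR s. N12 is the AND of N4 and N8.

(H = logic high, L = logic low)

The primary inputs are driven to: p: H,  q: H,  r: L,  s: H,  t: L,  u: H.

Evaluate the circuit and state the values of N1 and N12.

N1 = L, N12 = L

N1 = r NOR u = L NOR H = L
N2 = u OR p = H OR H = H
N3 = q AND N1 = H AND L = L
N4 = t XOR N2 = L XOR H = H
N8 = N3 NOR p = L NOR H = L
N12 = N4 AND N8 = H AND L = L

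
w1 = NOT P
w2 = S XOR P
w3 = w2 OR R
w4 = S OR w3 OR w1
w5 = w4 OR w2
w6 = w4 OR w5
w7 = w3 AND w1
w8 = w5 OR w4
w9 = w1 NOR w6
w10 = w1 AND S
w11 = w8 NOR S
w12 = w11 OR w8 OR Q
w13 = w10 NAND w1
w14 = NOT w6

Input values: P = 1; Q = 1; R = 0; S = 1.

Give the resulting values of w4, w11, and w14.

w4 = 1; w11 = 0; w14 = 0

w1 = NOT P = NOT 1 = 0
w2 = S XOR P = 1 XOR 1 = 0
w3 = w2 OR R = 0 OR 0 = 0
w4 = S OR w3 OR w1 = 1 OR 0 OR 0 = 1
w5 = w4 OR w2 = 1 OR 0 = 1
w6 = w4 OR w5 = 1 OR 1 = 1
w8 = w5 OR w4 = 1 OR 1 = 1
w11 = w8 NOR S = 1 NOR 1 = 0
w14 = NOT w6 = NOT 1 = 0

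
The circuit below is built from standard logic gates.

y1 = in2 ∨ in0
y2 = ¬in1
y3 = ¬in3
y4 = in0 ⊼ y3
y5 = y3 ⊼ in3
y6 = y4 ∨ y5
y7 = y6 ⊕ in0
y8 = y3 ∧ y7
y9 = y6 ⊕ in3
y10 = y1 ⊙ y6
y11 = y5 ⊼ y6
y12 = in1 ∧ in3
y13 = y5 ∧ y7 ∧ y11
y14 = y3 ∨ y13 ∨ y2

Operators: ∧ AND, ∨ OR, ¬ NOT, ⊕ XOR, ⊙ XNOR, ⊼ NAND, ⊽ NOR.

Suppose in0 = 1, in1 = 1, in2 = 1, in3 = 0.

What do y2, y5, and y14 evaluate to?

y2 = 0, y5 = 1, y14 = 1

y2 = NOT in1 = NOT 1 = 0
y3 = NOT in3 = NOT 0 = 1
y4 = in0 NAND y3 = 1 NAND 1 = 0
y5 = y3 NAND in3 = 1 NAND 0 = 1
y6 = y4 OR y5 = 0 OR 1 = 1
y7 = y6 XOR in0 = 1 XOR 1 = 0
y11 = y5 NAND y6 = 1 NAND 1 = 0
y13 = y5 AND y7 AND y11 = 1 AND 0 AND 0 = 0
y14 = y3 OR y13 OR y2 = 1 OR 0 OR 0 = 1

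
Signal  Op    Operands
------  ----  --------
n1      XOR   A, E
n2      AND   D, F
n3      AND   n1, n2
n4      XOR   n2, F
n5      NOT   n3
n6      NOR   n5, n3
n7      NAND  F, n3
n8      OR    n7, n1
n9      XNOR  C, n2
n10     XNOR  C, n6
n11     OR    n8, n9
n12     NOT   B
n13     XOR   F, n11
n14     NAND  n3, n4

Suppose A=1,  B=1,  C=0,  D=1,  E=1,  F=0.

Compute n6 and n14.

n6 = 0, n14 = 1

n1 = A XOR E = 1 XOR 1 = 0
n2 = D AND F = 1 AND 0 = 0
n3 = n1 AND n2 = 0 AND 0 = 0
n4 = n2 XOR F = 0 XOR 0 = 0
n5 = NOT n3 = NOT 0 = 1
n6 = n5 NOR n3 = 1 NOR 0 = 0
n14 = n3 NAND n4 = 0 NAND 0 = 1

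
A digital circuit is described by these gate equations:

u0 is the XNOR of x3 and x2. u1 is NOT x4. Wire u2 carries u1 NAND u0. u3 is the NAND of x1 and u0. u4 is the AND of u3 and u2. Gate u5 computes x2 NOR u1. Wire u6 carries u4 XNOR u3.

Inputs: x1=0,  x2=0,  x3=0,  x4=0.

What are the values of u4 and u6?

u0 = x3 XNOR x2 = 0 XNOR 0 = 1
u1 = NOT x4 = NOT 0 = 1
u2 = u1 NAND u0 = 1 NAND 1 = 0
u3 = x1 NAND u0 = 0 NAND 1 = 1
u4 = u3 AND u2 = 1 AND 0 = 0
u6 = u4 XNOR u3 = 0 XNOR 1 = 0

u4 = 0, u6 = 0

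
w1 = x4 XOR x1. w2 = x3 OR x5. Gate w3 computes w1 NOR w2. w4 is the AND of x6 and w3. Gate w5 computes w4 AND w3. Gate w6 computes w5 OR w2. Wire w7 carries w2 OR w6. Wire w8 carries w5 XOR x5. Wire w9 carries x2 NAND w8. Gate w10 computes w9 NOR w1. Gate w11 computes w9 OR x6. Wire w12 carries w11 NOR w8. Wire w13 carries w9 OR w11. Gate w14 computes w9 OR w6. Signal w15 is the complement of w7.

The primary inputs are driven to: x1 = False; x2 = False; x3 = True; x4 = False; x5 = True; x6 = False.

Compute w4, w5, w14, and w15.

w4 = False; w5 = False; w14 = True; w15 = False

w1 = x4 XOR x1 = False XOR False = False
w2 = x3 OR x5 = True OR True = True
w3 = w1 NOR w2 = False NOR True = False
w4 = x6 AND w3 = False AND False = False
w5 = w4 AND w3 = False AND False = False
w6 = w5 OR w2 = False OR True = True
w7 = w2 OR w6 = True OR True = True
w8 = w5 XOR x5 = False XOR True = True
w9 = x2 NAND w8 = False NAND True = True
w14 = w9 OR w6 = True OR True = True
w15 = NOT w7 = NOT True = False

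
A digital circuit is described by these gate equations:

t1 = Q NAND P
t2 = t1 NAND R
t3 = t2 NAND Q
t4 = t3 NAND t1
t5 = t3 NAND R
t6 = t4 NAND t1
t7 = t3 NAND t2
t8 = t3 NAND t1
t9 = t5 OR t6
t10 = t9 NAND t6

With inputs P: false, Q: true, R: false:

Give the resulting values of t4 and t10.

t1 = Q NAND P = true NAND false = true
t2 = t1 NAND R = true NAND false = true
t3 = t2 NAND Q = true NAND true = false
t4 = t3 NAND t1 = false NAND true = true
t5 = t3 NAND R = false NAND false = true
t6 = t4 NAND t1 = true NAND true = false
t9 = t5 OR t6 = true OR false = true
t10 = t9 NAND t6 = true NAND false = true

t4 = true, t10 = true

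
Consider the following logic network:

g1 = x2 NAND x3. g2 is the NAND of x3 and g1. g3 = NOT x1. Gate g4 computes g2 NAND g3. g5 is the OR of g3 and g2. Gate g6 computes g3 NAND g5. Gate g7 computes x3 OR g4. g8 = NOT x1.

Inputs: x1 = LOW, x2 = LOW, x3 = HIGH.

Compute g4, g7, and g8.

g4 = HIGH, g7 = HIGH, g8 = HIGH

g1 = x2 NAND x3 = LOW NAND HIGH = HIGH
g2 = x3 NAND g1 = HIGH NAND HIGH = LOW
g3 = NOT x1 = NOT LOW = HIGH
g4 = g2 NAND g3 = LOW NAND HIGH = HIGH
g7 = x3 OR g4 = HIGH OR HIGH = HIGH
g8 = NOT x1 = NOT LOW = HIGH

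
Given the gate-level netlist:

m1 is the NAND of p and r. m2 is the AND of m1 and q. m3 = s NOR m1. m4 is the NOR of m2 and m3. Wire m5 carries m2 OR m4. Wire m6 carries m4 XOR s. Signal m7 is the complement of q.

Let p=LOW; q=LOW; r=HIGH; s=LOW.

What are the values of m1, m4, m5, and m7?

m1 = HIGH, m4 = HIGH, m5 = HIGH, m7 = HIGH

m1 = p NAND r = LOW NAND HIGH = HIGH
m2 = m1 AND q = HIGH AND LOW = LOW
m3 = s NOR m1 = LOW NOR HIGH = LOW
m4 = m2 NOR m3 = LOW NOR LOW = HIGH
m5 = m2 OR m4 = LOW OR HIGH = HIGH
m7 = NOT q = NOT LOW = HIGH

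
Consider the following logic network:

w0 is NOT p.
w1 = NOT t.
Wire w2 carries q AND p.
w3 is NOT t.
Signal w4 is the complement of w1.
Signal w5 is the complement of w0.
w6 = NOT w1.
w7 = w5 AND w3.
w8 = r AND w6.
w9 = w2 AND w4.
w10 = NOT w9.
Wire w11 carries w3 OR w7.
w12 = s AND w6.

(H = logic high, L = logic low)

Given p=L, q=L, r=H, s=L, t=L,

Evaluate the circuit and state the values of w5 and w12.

w5 = L, w12 = L

w0 = NOT p = NOT L = H
w1 = NOT t = NOT L = H
w5 = NOT w0 = NOT H = L
w6 = NOT w1 = NOT H = L
w12 = s AND w6 = L AND L = L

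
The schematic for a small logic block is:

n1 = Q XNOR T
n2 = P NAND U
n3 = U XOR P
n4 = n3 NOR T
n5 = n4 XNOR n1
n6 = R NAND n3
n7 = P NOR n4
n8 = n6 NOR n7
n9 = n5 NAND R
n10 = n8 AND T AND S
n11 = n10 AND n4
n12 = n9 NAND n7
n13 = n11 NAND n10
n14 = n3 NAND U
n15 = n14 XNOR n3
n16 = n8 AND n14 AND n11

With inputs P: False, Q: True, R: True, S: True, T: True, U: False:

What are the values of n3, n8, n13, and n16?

n3 = False, n8 = False, n13 = True, n16 = False

n3 = U XOR P = False XOR False = False
n4 = n3 NOR T = False NOR True = False
n6 = R NAND n3 = True NAND False = True
n7 = P NOR n4 = False NOR False = True
n8 = n6 NOR n7 = True NOR True = False
n10 = n8 AND T AND S = False AND True AND True = False
n11 = n10 AND n4 = False AND False = False
n13 = n11 NAND n10 = False NAND False = True
n14 = n3 NAND U = False NAND False = True
n16 = n8 AND n14 AND n11 = False AND True AND False = False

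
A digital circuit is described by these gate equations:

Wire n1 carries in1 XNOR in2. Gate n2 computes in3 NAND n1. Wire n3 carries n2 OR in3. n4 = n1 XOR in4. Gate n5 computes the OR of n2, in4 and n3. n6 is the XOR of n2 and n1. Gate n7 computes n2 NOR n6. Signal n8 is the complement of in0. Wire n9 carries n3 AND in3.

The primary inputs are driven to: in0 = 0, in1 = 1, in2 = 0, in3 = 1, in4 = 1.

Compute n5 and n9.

n5 = 1  n9 = 1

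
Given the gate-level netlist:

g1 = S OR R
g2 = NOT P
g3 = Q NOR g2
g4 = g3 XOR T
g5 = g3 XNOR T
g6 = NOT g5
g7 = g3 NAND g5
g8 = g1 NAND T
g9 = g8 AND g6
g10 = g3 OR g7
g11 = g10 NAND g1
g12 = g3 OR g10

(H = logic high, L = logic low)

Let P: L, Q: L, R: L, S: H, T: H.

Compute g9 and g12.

g9 = L  g12 = H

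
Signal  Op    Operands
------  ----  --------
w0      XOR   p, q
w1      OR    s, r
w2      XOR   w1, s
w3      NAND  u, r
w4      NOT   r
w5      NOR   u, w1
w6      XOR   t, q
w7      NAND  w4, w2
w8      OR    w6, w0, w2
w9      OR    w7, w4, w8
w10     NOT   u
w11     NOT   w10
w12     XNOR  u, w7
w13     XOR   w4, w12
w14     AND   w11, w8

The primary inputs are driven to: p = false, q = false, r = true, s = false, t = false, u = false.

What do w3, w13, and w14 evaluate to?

w0 = p XOR q = false XOR false = false
w1 = s OR r = false OR true = true
w2 = w1 XOR s = true XOR false = true
w3 = u NAND r = false NAND true = true
w4 = NOT r = NOT true = false
w6 = t XOR q = false XOR false = false
w7 = w4 NAND w2 = false NAND true = true
w8 = w6 OR w0 OR w2 = false OR false OR true = true
w10 = NOT u = NOT false = true
w11 = NOT w10 = NOT true = false
w12 = u XNOR w7 = false XNOR true = false
w13 = w4 XOR w12 = false XOR false = false
w14 = w11 AND w8 = false AND true = false

w3 = true  w13 = false  w14 = false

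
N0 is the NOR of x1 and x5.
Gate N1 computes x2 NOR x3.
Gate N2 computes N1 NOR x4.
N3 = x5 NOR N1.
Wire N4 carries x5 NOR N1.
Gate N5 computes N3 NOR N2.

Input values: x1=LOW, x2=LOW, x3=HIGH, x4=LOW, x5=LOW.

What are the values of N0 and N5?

N0 = x1 NOR x5 = LOW NOR LOW = HIGH
N1 = x2 NOR x3 = LOW NOR HIGH = LOW
N2 = N1 NOR x4 = LOW NOR LOW = HIGH
N3 = x5 NOR N1 = LOW NOR LOW = HIGH
N5 = N3 NOR N2 = HIGH NOR HIGH = LOW

N0 = HIGH, N5 = LOW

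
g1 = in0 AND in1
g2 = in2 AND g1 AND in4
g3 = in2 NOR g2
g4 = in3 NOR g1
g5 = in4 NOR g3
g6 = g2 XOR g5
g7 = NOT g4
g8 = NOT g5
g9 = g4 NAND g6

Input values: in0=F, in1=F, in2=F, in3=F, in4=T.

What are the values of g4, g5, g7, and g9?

g1 = in0 AND in1 = F AND F = F
g2 = in2 AND g1 AND in4 = F AND F AND T = F
g3 = in2 NOR g2 = F NOR F = T
g4 = in3 NOR g1 = F NOR F = T
g5 = in4 NOR g3 = T NOR T = F
g6 = g2 XOR g5 = F XOR F = F
g7 = NOT g4 = NOT T = F
g9 = g4 NAND g6 = T NAND F = T

g4 = T; g5 = F; g7 = F; g9 = T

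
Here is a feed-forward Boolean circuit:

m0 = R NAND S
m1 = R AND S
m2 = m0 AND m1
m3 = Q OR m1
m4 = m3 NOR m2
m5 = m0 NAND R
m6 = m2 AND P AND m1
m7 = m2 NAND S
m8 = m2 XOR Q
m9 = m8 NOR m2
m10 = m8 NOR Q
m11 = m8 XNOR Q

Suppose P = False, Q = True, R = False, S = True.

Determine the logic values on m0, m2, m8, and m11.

m0 = True, m2 = False, m8 = True, m11 = True

m0 = R NAND S = False NAND True = True
m1 = R AND S = False AND True = False
m2 = m0 AND m1 = True AND False = False
m8 = m2 XOR Q = False XOR True = True
m11 = m8 XNOR Q = True XNOR True = True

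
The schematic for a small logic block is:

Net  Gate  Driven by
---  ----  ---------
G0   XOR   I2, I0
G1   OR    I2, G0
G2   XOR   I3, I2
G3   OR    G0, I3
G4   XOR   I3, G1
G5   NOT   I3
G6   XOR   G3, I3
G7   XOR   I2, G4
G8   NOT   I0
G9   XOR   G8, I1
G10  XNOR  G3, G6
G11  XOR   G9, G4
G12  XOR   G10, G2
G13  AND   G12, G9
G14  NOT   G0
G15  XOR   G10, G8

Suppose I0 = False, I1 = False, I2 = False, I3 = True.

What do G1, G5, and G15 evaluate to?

G0 = I2 XOR I0 = False XOR False = False
G1 = I2 OR G0 = False OR False = False
G3 = G0 OR I3 = False OR True = True
G5 = NOT I3 = NOT True = False
G6 = G3 XOR I3 = True XOR True = False
G8 = NOT I0 = NOT False = True
G10 = G3 XNOR G6 = True XNOR False = False
G15 = G10 XOR G8 = False XOR True = True

G1 = False, G5 = False, G15 = True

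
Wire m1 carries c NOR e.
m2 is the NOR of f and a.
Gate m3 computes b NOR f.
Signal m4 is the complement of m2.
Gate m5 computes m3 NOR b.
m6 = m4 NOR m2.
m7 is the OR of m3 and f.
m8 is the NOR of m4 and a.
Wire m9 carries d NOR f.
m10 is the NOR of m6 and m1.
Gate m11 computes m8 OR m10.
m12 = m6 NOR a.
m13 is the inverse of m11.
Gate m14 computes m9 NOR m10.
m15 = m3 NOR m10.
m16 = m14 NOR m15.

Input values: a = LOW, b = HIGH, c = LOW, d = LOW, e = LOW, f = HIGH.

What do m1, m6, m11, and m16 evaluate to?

m1 = c NOR e = LOW NOR LOW = HIGH
m2 = f NOR a = HIGH NOR LOW = LOW
m3 = b NOR f = HIGH NOR HIGH = LOW
m4 = NOT m2 = NOT LOW = HIGH
m6 = m4 NOR m2 = HIGH NOR LOW = LOW
m8 = m4 NOR a = HIGH NOR LOW = LOW
m9 = d NOR f = LOW NOR HIGH = LOW
m10 = m6 NOR m1 = LOW NOR HIGH = LOW
m11 = m8 OR m10 = LOW OR LOW = LOW
m14 = m9 NOR m10 = LOW NOR LOW = HIGH
m15 = m3 NOR m10 = LOW NOR LOW = HIGH
m16 = m14 NOR m15 = HIGH NOR HIGH = LOW

m1 = HIGH, m6 = LOW, m11 = LOW, m16 = LOW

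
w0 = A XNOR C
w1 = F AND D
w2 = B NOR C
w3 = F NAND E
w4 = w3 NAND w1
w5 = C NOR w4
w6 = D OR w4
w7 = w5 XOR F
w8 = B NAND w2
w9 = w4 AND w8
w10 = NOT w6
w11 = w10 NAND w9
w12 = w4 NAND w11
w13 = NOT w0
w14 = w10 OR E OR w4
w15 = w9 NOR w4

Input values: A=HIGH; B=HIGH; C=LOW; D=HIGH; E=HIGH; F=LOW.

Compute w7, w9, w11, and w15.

w7 = LOW  w9 = HIGH  w11 = HIGH  w15 = LOW

w1 = F AND D = LOW AND HIGH = LOW
w2 = B NOR C = HIGH NOR LOW = LOW
w3 = F NAND E = LOW NAND HIGH = HIGH
w4 = w3 NAND w1 = HIGH NAND LOW = HIGH
w5 = C NOR w4 = LOW NOR HIGH = LOW
w6 = D OR w4 = HIGH OR HIGH = HIGH
w7 = w5 XOR F = LOW XOR LOW = LOW
w8 = B NAND w2 = HIGH NAND LOW = HIGH
w9 = w4 AND w8 = HIGH AND HIGH = HIGH
w10 = NOT w6 = NOT HIGH = LOW
w11 = w10 NAND w9 = LOW NAND HIGH = HIGH
w15 = w9 NOR w4 = HIGH NOR HIGH = LOW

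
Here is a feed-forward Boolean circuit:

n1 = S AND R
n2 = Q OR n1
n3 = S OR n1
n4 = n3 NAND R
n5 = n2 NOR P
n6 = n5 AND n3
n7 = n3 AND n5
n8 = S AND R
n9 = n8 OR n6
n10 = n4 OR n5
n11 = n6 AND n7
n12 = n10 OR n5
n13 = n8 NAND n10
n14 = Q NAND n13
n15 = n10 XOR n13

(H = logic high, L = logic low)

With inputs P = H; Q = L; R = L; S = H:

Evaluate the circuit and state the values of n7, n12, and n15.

n7 = L, n12 = H, n15 = L

n1 = S AND R = H AND L = L
n2 = Q OR n1 = L OR L = L
n3 = S OR n1 = H OR L = H
n4 = n3 NAND R = H NAND L = H
n5 = n2 NOR P = L NOR H = L
n7 = n3 AND n5 = H AND L = L
n8 = S AND R = H AND L = L
n10 = n4 OR n5 = H OR L = H
n12 = n10 OR n5 = H OR L = H
n13 = n8 NAND n10 = L NAND H = H
n15 = n10 XOR n13 = H XOR H = L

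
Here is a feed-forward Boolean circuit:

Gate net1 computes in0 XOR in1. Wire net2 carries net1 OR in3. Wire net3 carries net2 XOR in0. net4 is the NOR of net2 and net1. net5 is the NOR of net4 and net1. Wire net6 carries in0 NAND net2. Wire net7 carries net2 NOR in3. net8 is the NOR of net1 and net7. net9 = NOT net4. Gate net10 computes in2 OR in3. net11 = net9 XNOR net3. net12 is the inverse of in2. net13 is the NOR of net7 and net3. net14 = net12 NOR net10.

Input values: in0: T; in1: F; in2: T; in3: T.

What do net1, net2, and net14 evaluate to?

net1 = T  net2 = T  net14 = F

net1 = in0 XOR in1 = T XOR F = T
net2 = net1 OR in3 = T OR T = T
net10 = in2 OR in3 = T OR T = T
net12 = NOT in2 = NOT T = F
net14 = net12 NOR net10 = F NOR T = F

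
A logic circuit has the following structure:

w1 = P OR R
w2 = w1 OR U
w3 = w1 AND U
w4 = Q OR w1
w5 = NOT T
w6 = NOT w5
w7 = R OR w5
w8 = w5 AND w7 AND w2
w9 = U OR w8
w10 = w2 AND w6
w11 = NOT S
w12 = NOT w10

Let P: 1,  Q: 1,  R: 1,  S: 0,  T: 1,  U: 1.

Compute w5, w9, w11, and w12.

w5 = 0, w9 = 1, w11 = 1, w12 = 0

w1 = P OR R = 1 OR 1 = 1
w2 = w1 OR U = 1 OR 1 = 1
w5 = NOT T = NOT 1 = 0
w6 = NOT w5 = NOT 0 = 1
w7 = R OR w5 = 1 OR 0 = 1
w8 = w5 AND w7 AND w2 = 0 AND 1 AND 1 = 0
w9 = U OR w8 = 1 OR 0 = 1
w10 = w2 AND w6 = 1 AND 1 = 1
w11 = NOT S = NOT 0 = 1
w12 = NOT w10 = NOT 1 = 0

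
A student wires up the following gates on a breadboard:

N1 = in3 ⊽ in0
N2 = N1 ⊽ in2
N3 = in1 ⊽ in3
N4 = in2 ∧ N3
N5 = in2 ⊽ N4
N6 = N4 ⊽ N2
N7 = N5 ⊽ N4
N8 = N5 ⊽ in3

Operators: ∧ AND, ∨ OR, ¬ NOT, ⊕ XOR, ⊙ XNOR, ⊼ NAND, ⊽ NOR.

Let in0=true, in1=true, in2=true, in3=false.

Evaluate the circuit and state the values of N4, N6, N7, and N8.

N4 = false  N6 = true  N7 = true  N8 = true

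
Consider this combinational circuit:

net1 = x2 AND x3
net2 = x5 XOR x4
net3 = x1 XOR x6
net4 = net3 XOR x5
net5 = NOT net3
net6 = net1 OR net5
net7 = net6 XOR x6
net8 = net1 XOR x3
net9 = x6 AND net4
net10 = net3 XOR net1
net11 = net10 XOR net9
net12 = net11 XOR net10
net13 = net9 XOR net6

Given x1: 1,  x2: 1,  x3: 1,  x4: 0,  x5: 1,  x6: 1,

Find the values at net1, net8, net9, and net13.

net1 = 1; net8 = 0; net9 = 1; net13 = 0

net1 = x2 AND x3 = 1 AND 1 = 1
net3 = x1 XOR x6 = 1 XOR 1 = 0
net4 = net3 XOR x5 = 0 XOR 1 = 1
net5 = NOT net3 = NOT 0 = 1
net6 = net1 OR net5 = 1 OR 1 = 1
net8 = net1 XOR x3 = 1 XOR 1 = 0
net9 = x6 AND net4 = 1 AND 1 = 1
net13 = net9 XOR net6 = 1 XOR 1 = 0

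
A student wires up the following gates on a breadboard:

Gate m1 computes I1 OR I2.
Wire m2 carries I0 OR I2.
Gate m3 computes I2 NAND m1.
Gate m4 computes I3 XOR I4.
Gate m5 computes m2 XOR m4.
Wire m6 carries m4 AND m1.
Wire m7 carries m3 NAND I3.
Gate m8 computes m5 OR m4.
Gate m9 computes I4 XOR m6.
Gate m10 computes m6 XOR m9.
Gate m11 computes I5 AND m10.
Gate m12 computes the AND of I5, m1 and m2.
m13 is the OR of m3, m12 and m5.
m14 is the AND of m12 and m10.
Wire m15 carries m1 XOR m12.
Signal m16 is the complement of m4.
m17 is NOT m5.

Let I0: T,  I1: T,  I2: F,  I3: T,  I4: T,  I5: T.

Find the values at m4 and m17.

m4 = F  m17 = F

m2 = I0 OR I2 = T OR F = T
m4 = I3 XOR I4 = T XOR T = F
m5 = m2 XOR m4 = T XOR F = T
m17 = NOT m5 = NOT T = F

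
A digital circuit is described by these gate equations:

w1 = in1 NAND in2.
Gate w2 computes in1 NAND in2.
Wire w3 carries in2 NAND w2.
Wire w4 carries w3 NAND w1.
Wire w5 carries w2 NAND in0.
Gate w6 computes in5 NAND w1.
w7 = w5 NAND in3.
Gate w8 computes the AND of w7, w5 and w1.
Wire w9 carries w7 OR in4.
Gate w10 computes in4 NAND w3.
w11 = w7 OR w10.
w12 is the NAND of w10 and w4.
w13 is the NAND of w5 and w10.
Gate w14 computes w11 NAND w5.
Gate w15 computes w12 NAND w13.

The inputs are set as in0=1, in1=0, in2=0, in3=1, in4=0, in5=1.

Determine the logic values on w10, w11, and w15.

w1 = in1 NAND in2 = 0 NAND 0 = 1
w2 = in1 NAND in2 = 0 NAND 0 = 1
w3 = in2 NAND w2 = 0 NAND 1 = 1
w4 = w3 NAND w1 = 1 NAND 1 = 0
w5 = w2 NAND in0 = 1 NAND 1 = 0
w7 = w5 NAND in3 = 0 NAND 1 = 1
w10 = in4 NAND w3 = 0 NAND 1 = 1
w11 = w7 OR w10 = 1 OR 1 = 1
w12 = w10 NAND w4 = 1 NAND 0 = 1
w13 = w5 NAND w10 = 0 NAND 1 = 1
w15 = w12 NAND w13 = 1 NAND 1 = 0

w10 = 1, w11 = 1, w15 = 0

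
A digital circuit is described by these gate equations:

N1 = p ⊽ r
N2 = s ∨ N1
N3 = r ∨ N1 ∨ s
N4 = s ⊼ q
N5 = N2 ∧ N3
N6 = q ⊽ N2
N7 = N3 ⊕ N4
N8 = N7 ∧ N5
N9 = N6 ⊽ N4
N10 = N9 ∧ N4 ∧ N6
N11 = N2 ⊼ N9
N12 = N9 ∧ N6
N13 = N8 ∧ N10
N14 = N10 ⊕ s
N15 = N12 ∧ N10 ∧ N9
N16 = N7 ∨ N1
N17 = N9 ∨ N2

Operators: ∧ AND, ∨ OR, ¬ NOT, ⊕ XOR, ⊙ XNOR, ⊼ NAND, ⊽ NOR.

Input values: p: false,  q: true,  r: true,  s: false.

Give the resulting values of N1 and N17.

N1 = p NOR r = false NOR true = false
N2 = s OR N1 = false OR false = false
N4 = s NAND q = false NAND true = true
N6 = q NOR N2 = true NOR false = false
N9 = N6 NOR N4 = false NOR true = false
N17 = N9 OR N2 = false OR false = false

N1 = false, N17 = false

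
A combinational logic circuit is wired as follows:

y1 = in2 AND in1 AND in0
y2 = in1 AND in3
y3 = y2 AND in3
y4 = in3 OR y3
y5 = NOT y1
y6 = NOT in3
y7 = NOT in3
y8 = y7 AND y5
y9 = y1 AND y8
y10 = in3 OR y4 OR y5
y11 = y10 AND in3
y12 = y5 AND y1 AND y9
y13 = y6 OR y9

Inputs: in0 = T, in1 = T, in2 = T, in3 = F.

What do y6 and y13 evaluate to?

y6 = T; y13 = T

y1 = in2 AND in1 AND in0 = T AND T AND T = T
y5 = NOT y1 = NOT T = F
y6 = NOT in3 = NOT F = T
y7 = NOT in3 = NOT F = T
y8 = y7 AND y5 = T AND F = F
y9 = y1 AND y8 = T AND F = F
y13 = y6 OR y9 = T OR F = T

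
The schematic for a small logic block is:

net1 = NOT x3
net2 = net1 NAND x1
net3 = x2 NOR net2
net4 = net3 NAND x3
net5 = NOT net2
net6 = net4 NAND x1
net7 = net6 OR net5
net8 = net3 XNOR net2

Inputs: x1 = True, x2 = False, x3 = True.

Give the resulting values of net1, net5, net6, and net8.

net1 = NOT x3 = NOT True = False
net2 = net1 NAND x1 = False NAND True = True
net3 = x2 NOR net2 = False NOR True = False
net4 = net3 NAND x3 = False NAND True = True
net5 = NOT net2 = NOT True = False
net6 = net4 NAND x1 = True NAND True = False
net8 = net3 XNOR net2 = False XNOR True = False

net1 = False  net5 = False  net6 = False  net8 = False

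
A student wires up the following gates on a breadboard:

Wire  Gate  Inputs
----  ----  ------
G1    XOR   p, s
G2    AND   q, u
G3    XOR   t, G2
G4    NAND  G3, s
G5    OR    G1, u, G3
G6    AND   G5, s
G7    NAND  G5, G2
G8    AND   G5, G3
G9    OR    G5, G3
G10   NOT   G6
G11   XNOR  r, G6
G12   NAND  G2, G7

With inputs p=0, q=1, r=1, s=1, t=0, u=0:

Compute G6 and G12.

G6 = 1  G12 = 1

G1 = p XOR s = 0 XOR 1 = 1
G2 = q AND u = 1 AND 0 = 0
G3 = t XOR G2 = 0 XOR 0 = 0
G5 = G1 OR u OR G3 = 1 OR 0 OR 0 = 1
G6 = G5 AND s = 1 AND 1 = 1
G7 = G5 NAND G2 = 1 NAND 0 = 1
G12 = G2 NAND G7 = 0 NAND 1 = 1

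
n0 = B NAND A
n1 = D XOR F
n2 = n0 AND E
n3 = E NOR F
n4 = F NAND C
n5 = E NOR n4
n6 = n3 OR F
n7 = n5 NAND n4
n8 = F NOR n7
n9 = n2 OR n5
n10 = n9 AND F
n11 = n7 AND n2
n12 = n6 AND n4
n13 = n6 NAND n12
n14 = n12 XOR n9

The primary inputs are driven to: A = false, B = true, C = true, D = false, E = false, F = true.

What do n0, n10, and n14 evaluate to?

n0 = B NAND A = true NAND false = true
n2 = n0 AND E = true AND false = false
n3 = E NOR F = false NOR true = false
n4 = F NAND C = true NAND true = false
n5 = E NOR n4 = false NOR false = true
n6 = n3 OR F = false OR true = true
n9 = n2 OR n5 = false OR true = true
n10 = n9 AND F = true AND true = true
n12 = n6 AND n4 = true AND false = false
n14 = n12 XOR n9 = false XOR true = true

n0 = true, n10 = true, n14 = true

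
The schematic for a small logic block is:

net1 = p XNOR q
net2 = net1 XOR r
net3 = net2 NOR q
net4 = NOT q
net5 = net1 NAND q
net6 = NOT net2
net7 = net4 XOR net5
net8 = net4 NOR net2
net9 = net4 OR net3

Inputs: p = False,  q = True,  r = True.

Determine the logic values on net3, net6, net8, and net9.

net1 = p XNOR q = False XNOR True = False
net2 = net1 XOR r = False XOR True = True
net3 = net2 NOR q = True NOR True = False
net4 = NOT q = NOT True = False
net6 = NOT net2 = NOT True = False
net8 = net4 NOR net2 = False NOR True = False
net9 = net4 OR net3 = False OR False = False

net3 = False, net6 = False, net8 = False, net9 = False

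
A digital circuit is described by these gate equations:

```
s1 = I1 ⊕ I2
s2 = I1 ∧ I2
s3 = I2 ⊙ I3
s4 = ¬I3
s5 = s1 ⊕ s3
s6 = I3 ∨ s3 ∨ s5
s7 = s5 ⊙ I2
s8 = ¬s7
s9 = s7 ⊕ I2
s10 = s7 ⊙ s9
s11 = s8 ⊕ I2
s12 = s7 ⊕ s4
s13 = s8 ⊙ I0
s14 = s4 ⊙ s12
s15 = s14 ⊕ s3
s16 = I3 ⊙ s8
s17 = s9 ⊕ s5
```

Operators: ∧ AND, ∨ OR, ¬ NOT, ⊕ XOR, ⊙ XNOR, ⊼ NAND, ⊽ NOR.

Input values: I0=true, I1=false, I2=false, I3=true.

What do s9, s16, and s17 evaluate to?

s9 = true, s16 = false, s17 = true

s1 = I1 XOR I2 = false XOR false = false
s3 = I2 XNOR I3 = false XNOR true = false
s5 = s1 XOR s3 = false XOR false = false
s7 = s5 XNOR I2 = false XNOR false = true
s8 = NOT s7 = NOT true = false
s9 = s7 XOR I2 = true XOR false = true
s16 = I3 XNOR s8 = true XNOR false = false
s17 = s9 XOR s5 = true XOR false = true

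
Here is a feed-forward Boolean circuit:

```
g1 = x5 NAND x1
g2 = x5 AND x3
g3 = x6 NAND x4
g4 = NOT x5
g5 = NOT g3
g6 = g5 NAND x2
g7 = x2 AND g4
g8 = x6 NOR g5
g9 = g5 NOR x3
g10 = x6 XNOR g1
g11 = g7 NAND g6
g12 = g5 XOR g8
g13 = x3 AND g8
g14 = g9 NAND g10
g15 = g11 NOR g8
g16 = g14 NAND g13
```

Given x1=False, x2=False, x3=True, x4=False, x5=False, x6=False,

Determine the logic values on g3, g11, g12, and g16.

g3 = True, g11 = True, g12 = True, g16 = False

g1 = x5 NAND x1 = False NAND False = True
g3 = x6 NAND x4 = False NAND False = True
g4 = NOT x5 = NOT False = True
g5 = NOT g3 = NOT True = False
g6 = g5 NAND x2 = False NAND False = True
g7 = x2 AND g4 = False AND True = False
g8 = x6 NOR g5 = False NOR False = True
g9 = g5 NOR x3 = False NOR True = False
g10 = x6 XNOR g1 = False XNOR True = False
g11 = g7 NAND g6 = False NAND True = True
g12 = g5 XOR g8 = False XOR True = True
g13 = x3 AND g8 = True AND True = True
g14 = g9 NAND g10 = False NAND False = True
g16 = g14 NAND g13 = True NAND True = False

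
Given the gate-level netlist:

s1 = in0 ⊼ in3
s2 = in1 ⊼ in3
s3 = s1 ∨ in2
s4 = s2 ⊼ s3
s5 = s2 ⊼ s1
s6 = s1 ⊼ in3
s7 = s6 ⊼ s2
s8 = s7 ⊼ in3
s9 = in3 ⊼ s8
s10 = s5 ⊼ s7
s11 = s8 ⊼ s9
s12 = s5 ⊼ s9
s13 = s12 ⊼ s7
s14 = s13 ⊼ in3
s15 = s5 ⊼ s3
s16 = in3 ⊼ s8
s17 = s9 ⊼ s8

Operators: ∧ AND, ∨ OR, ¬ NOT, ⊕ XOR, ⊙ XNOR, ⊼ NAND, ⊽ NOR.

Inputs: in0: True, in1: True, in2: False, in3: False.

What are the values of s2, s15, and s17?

s2 = True; s15 = True; s17 = False

s1 = in0 NAND in3 = True NAND False = True
s2 = in1 NAND in3 = True NAND False = True
s3 = s1 OR in2 = True OR False = True
s5 = s2 NAND s1 = True NAND True = False
s6 = s1 NAND in3 = True NAND False = True
s7 = s6 NAND s2 = True NAND True = False
s8 = s7 NAND in3 = False NAND False = True
s9 = in3 NAND s8 = False NAND True = True
s15 = s5 NAND s3 = False NAND True = True
s17 = s9 NAND s8 = True NAND True = False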